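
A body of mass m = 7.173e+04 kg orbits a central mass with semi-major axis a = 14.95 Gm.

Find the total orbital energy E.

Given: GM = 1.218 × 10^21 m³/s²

Convert to SI: a = 14.95 Gm = 1.495e+10 m.
E = −GMm / (2a).
E = −1.218e+21 · 7.173e+04 / (2 · 1.495e+10) J ≈ -2.922e+15 J = -2.922 PJ.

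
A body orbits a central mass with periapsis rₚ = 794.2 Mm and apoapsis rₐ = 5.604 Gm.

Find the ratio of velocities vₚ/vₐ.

Convert to SI: rₚ = 794.2 Mm = 7.942e+08 m; rₐ = 5.604 Gm = 5.604e+09 m.
Conservation of angular momentum gives rₚvₚ = rₐvₐ, so vₚ/vₐ = rₐ/rₚ.
vₚ/vₐ = 5.604e+09 / 7.942e+08 ≈ 7.056.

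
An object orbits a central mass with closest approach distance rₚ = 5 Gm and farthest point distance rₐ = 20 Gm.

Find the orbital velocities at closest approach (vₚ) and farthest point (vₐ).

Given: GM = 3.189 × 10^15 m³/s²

Convert to SI: rₚ = 5 Gm = 5e+09 m; rₐ = 20 Gm = 2e+10 m.
Use the vis-viva equation v² = GM(2/r − 1/a) with a = (rₚ + rₐ)/2 = (5e+09 + 2e+10)/2 = 1.25e+10 m.
vₚ = √(GM · (2/rₚ − 1/a)) = √(3.189e+15 · (2/5e+09 − 1/1.25e+10)) m/s ≈ 1010 m/s = 1.01 km/s.
vₐ = √(GM · (2/rₐ − 1/a)) = √(3.189e+15 · (2/2e+10 − 1/1.25e+10)) m/s ≈ 252.5 m/s = 252.5 m/s.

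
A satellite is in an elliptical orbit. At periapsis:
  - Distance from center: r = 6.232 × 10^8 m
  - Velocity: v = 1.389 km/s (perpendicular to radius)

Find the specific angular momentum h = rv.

Convert to SI: v = 1.389 km/s = 1389 m/s.
With v perpendicular to r, h = r · v.
h = 6.232e+08 · 1389 m²/s ≈ 8.656e+11 m²/s.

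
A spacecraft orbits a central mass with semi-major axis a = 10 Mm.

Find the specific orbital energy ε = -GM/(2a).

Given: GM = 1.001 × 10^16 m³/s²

Convert to SI: a = 10 Mm = 1e+07 m.
ε = −GM / (2a).
ε = −1.001e+16 / (2 · 1e+07) J/kg ≈ -5.005e+08 J/kg = -500.5 MJ/kg.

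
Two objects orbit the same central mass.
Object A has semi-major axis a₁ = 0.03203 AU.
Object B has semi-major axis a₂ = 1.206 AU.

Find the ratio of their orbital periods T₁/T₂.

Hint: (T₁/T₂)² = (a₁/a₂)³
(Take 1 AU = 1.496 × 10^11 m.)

Convert to SI: a₁ = 0.03203 AU = 4.79169e+09 m; a₂ = 1.206 AU = 1.80418e+11 m.
From Kepler's third law, (T₁/T₂)² = (a₁/a₂)³, so T₁/T₂ = (a₁/a₂)^(3/2).
a₁/a₂ = 4.79169e+09 / 1.80418e+11 = 0.0265589.
T₁/T₂ = (0.0265589)^(3/2) ≈ 0.004328.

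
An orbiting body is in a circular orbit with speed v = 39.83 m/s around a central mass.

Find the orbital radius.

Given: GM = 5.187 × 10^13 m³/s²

For a circular orbit, v² = GM / r, so r = GM / v².
r = 5.187e+13 / (39.83)² m ≈ 3.27e+10 m = 32.7 Gm.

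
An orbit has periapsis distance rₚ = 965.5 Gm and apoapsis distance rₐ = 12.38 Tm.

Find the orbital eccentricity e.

Convert to SI: rₚ = 965.5 Gm = 9.655e+11 m; rₐ = 12.38 Tm = 1.238e+13 m.
e = (rₐ − rₚ) / (rₐ + rₚ).
e = (1.238e+13 − 9.655e+11) / (1.238e+13 + 9.655e+11) = 1.14145e+13 / 1.33455e+13 ≈ 0.8553.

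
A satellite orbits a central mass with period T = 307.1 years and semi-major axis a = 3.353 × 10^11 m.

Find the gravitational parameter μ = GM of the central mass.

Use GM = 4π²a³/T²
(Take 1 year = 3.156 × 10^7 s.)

Convert to SI: T = 307.1 years = 9.69208e+09 s.
GM = 4π² · a³ / T².
GM = 4π² · (3.353e+11)³ / (9.69208e+09)² m³/s² ≈ 1.584e+16 m³/s² = 1.584 × 10^16 m³/s².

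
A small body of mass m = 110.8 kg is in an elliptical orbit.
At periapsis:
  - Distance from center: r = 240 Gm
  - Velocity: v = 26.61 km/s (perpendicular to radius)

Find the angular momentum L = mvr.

Convert to SI: r = 240 Gm = 2.4e+11 m; v = 26.61 km/s = 26610 m/s.
Since v is perpendicular to r, L = m · v · r.
L = 110.8 · 26610 · 2.4e+11 kg·m²/s ≈ 7.076e+17 kg·m²/s.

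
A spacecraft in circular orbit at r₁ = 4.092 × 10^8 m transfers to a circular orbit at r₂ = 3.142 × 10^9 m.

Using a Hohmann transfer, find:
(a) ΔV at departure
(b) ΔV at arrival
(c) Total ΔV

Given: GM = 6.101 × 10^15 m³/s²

Transfer semi-major axis: a_t = (r₁ + r₂)/2 = (4.092e+08 + 3.142e+09)/2 = 1.7756e+09 m.
Circular speeds: v₁ = √(GM/r₁) = 3861.29 m/s, v₂ = √(GM/r₂) = 1393.47 m/s.
Transfer speeds (vis-viva v² = GM(2/r − 1/a_t)): v₁ᵗ = 5136.45 m/s, v₂ᵗ = 668.948 m/s.
(a) ΔV₁ = |v₁ᵗ − v₁| ≈ 1275 m/s = 1.275 km/s.
(b) ΔV₂ = |v₂ − v₂ᵗ| ≈ 724.5 m/s = 724.5 m/s.
(c) ΔV_total = ΔV₁ + ΔV₂ ≈ 2000 m/s = 2 km/s.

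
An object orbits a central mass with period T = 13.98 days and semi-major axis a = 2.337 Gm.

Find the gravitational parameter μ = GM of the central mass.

Convert to SI: T = 13.98 days = 1.20787e+06 s; a = 2.337 Gm = 2.337e+09 m.
GM = 4π² · a³ / T².
GM = 4π² · (2.337e+09)³ / (1.20787e+06)² m³/s² ≈ 3.454e+17 m³/s² = 3.454 × 10^17 m³/s².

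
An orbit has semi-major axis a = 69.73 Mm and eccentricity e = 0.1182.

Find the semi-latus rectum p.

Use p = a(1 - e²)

Convert to SI: a = 69.73 Mm = 6.973e+07 m.
p = a (1 − e²).
p = 6.973e+07 · (1 − (0.1182)²) = 6.973e+07 · 0.986029 ≈ 6.876e+07 m = 68.76 Mm.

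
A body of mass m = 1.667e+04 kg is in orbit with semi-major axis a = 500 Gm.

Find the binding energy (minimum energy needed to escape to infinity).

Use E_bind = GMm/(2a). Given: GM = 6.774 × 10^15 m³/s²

Convert to SI: a = 500 Gm = 5e+11 m.
Total orbital energy is E = −GMm/(2a); binding energy is E_bind = −E = GMm/(2a).
E_bind = 6.774e+15 · 1.667e+04 / (2 · 5e+11) J ≈ 1.129e+08 J = 112.9 MJ.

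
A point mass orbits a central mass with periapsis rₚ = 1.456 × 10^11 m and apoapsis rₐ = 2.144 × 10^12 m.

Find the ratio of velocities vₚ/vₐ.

Conservation of angular momentum gives rₚvₚ = rₐvₐ, so vₚ/vₐ = rₐ/rₚ.
vₚ/vₐ = 2.144e+12 / 1.456e+11 ≈ 14.73.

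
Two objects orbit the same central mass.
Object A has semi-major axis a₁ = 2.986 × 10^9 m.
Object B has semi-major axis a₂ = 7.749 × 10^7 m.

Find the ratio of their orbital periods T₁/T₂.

From Kepler's third law, (T₁/T₂)² = (a₁/a₂)³, so T₁/T₂ = (a₁/a₂)^(3/2).
a₁/a₂ = 2.986e+09 / 7.749e+07 = 38.534.
T₁/T₂ = (38.534)^(3/2) ≈ 239.2.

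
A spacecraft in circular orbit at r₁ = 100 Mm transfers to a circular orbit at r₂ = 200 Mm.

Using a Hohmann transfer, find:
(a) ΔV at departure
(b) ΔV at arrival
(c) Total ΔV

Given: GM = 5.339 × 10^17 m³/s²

Convert to SI: r₁ = 100 Mm = 1e+08 m; r₂ = 200 Mm = 2e+08 m.
Transfer semi-major axis: a_t = (r₁ + r₂)/2 = (1e+08 + 2e+08)/2 = 1.5e+08 m.
Circular speeds: v₁ = √(GM/r₁) = 73068.5 m/s, v₂ = √(GM/r₂) = 51667.2 m/s.
Transfer speeds (vis-viva v² = GM(2/r − 1/a_t)): v₁ᵗ = 84372.2 m/s, v₂ᵗ = 42186.1 m/s.
(a) ΔV₁ = |v₁ᵗ − v₁| ≈ 1.13e+04 m/s = 11.3 km/s.
(b) ΔV₂ = |v₂ − v₂ᵗ| ≈ 9481 m/s = 9.481 km/s.
(c) ΔV_total = ΔV₁ + ΔV₂ ≈ 2.078e+04 m/s = 20.78 km/s.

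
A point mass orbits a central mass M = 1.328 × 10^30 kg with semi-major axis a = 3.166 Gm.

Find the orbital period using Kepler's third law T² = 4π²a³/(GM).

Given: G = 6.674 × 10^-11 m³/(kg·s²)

Convert to SI: a = 3.166 Gm = 3.166e+09 m.
GM = G · M = 6.674e-11 · 1.328e+30 = 8.86307e+19 m³/s².
Kepler's third law: T = 2π √(a³ / GM).
Substituting a = 3.166e+09 m and GM = 8.86307e+19 m³/s²:
T = 2π √((3.166e+09)³ / 8.86307e+19) s
T ≈ 1.189e+05 s = 1.376 days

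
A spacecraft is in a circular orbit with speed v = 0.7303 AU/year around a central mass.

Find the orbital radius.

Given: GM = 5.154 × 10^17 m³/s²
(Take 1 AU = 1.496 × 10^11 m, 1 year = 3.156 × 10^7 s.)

Convert to SI: v = 0.7303 AU/year = 3461.75 m/s.
For a circular orbit, v² = GM / r, so r = GM / v².
r = 5.154e+17 / (3461.75)² m ≈ 4.301e+10 m = 0.2875 AU.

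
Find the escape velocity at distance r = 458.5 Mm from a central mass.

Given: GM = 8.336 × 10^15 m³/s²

Convert to SI: r = 458.5 Mm = 4.585e+08 m.
Escape velocity comes from setting total energy to zero: ½v² − GM/r = 0 ⇒ v_esc = √(2GM / r).
v_esc = √(2 · 8.336e+15 / 4.585e+08) m/s ≈ 6030 m/s = 6.03 km/s.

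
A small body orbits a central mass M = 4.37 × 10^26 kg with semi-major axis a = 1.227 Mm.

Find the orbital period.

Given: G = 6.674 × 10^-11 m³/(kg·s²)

Convert to SI: a = 1.227 Mm = 1.227e+06 m.
GM = G · M = 6.674e-11 · 4.37e+26 = 2.91654e+16 m³/s².
Kepler's third law: T = 2π √(a³ / GM).
Substituting a = 1.227e+06 m and GM = 2.91654e+16 m³/s²:
T = 2π √((1.227e+06)³ / 2.91654e+16) s
T ≈ 50 s = 50 seconds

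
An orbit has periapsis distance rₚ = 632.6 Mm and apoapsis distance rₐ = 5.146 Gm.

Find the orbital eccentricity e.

Convert to SI: rₚ = 632.6 Mm = 6.326e+08 m; rₐ = 5.146 Gm = 5.146e+09 m.
e = (rₐ − rₚ) / (rₐ + rₚ).
e = (5.146e+09 − 6.326e+08) / (5.146e+09 + 6.326e+08) = 4.5134e+09 / 5.7786e+09 ≈ 0.7811.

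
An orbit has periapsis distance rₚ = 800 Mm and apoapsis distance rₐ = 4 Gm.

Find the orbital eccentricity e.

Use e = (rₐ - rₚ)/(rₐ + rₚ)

Convert to SI: rₚ = 800 Mm = 8e+08 m; rₐ = 4 Gm = 4e+09 m.
e = (rₐ − rₚ) / (rₐ + rₚ).
e = (4e+09 − 8e+08) / (4e+09 + 8e+08) = 3.2e+09 / 4.8e+09 ≈ 0.6667.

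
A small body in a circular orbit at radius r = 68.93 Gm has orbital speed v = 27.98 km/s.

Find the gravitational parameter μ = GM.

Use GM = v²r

Convert to SI: r = 68.93 Gm = 6.893e+10 m; v = 27.98 km/s = 27980 m/s.
For a circular orbit v² = GM/r, so GM = v² · r.
GM = (27980)² · 6.893e+10 m³/s² ≈ 5.396e+19 m³/s² = 5.396 × 10^19 m³/s².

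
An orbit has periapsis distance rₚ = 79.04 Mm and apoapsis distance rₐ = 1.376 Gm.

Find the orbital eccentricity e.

Convert to SI: rₚ = 79.04 Mm = 7.904e+07 m; rₐ = 1.376 Gm = 1.376e+09 m.
e = (rₐ − rₚ) / (rₐ + rₚ).
e = (1.376e+09 − 7.904e+07) / (1.376e+09 + 7.904e+07) = 1.29696e+09 / 1.45504e+09 ≈ 0.8914.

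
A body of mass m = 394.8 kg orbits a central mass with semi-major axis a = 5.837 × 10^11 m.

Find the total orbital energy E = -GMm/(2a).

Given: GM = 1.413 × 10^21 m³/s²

E = −GMm / (2a).
E = −1.413e+21 · 394.8 / (2 · 5.837e+11) J ≈ -4.779e+11 J = -477.9 GJ.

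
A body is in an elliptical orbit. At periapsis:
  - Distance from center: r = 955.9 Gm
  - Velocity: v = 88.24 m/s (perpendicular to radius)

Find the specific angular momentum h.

Convert to SI: r = 955.9 Gm = 9.559e+11 m.
With v perpendicular to r, h = r · v.
h = 9.559e+11 · 88.24 m²/s ≈ 8.435e+13 m²/s.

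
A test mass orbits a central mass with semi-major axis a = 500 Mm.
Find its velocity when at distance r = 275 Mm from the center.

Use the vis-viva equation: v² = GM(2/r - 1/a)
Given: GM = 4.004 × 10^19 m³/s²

Convert to SI: a = 500 Mm = 5e+08 m; r = 275 Mm = 2.75e+08 m.
Vis-viva: v = √(GM · (2/r − 1/a)).
2/r − 1/a = 2/2.75e+08 − 1/5e+08 = 5.27273e-09 m⁻¹.
v = √(4.004e+19 · 5.27273e-09) m/s ≈ 4.595e+05 m/s = 459.5 km/s.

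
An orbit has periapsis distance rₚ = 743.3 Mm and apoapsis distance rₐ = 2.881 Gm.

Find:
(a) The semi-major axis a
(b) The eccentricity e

Convert to SI: rₚ = 743.3 Mm = 7.433e+08 m; rₐ = 2.881 Gm = 2.881e+09 m.
(a) a = (rₚ + rₐ) / 2 = (7.433e+08 + 2.881e+09) / 2 ≈ 1.812e+09 m = 1.812 Gm.
(b) e = (rₐ − rₚ) / (rₐ + rₚ) = (2.881e+09 − 7.433e+08) / (2.881e+09 + 7.433e+08) ≈ 0.5898.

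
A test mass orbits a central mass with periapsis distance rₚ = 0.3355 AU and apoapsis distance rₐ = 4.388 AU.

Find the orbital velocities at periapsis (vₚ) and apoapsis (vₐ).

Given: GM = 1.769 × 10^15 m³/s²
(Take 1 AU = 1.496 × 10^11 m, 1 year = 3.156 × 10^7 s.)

Convert to SI: rₚ = 0.3355 AU = 5.01908e+10 m; rₐ = 4.388 AU = 6.56445e+11 m.
Use the vis-viva equation v² = GM(2/r − 1/a) with a = (rₚ + rₐ)/2 = (5.01908e+10 + 6.56445e+11)/2 = 3.53318e+11 m.
vₚ = √(GM · (2/rₚ − 1/a)) = √(1.769e+15 · (2/5.01908e+10 − 1/3.53318e+11)) m/s ≈ 255.9 m/s = 0.05399 AU/year.
vₐ = √(GM · (2/rₐ − 1/a)) = √(1.769e+15 · (2/6.56445e+11 − 1/3.53318e+11)) m/s ≈ 19.57 m/s = 0.004128 AU/year.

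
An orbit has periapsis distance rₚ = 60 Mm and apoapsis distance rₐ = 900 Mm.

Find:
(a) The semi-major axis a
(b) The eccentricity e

Convert to SI: rₚ = 60 Mm = 6e+07 m; rₐ = 900 Mm = 9e+08 m.
(a) a = (rₚ + rₐ) / 2 = (6e+07 + 9e+08) / 2 ≈ 4.8e+08 m = 480 Mm.
(b) e = (rₐ − rₚ) / (rₐ + rₚ) = (9e+08 − 6e+07) / (9e+08 + 6e+07) ≈ 0.875.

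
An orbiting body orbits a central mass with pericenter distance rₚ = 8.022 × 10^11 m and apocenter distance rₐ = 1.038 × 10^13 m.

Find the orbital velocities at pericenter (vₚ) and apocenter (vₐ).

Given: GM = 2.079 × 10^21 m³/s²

Use the vis-viva equation v² = GM(2/r − 1/a) with a = (rₚ + rₐ)/2 = (8.022e+11 + 1.038e+13)/2 = 5.5911e+12 m.
vₚ = √(GM · (2/rₚ − 1/a)) = √(2.079e+21 · (2/8.022e+11 − 1/5.5911e+12)) m/s ≈ 6.936e+04 m/s = 69.36 km/s.
vₐ = √(GM · (2/rₐ − 1/a)) = √(2.079e+21 · (2/1.038e+13 − 1/5.5911e+12)) m/s ≈ 5361 m/s = 5.361 km/s.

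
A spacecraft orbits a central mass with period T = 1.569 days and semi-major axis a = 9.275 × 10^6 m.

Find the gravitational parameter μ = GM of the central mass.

Convert to SI: T = 1.569 days = 135562 s.
GM = 4π² · a³ / T².
GM = 4π² · (9.275e+06)³ / (135562)² m³/s² ≈ 1.714e+12 m³/s² = 1.714 × 10^12 m³/s².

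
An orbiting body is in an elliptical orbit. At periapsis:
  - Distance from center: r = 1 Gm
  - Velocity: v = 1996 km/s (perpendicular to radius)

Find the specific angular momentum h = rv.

Convert to SI: r = 1 Gm = 1e+09 m; v = 1996 km/s = 1.996e+06 m/s.
With v perpendicular to r, h = r · v.
h = 1e+09 · 1.996e+06 m²/s ≈ 1.996e+15 m²/s.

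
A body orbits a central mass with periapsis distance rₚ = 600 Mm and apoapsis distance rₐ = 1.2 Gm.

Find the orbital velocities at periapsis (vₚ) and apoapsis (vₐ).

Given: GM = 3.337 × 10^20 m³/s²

Convert to SI: rₚ = 600 Mm = 6e+08 m; rₐ = 1.2 Gm = 1.2e+09 m.
Use the vis-viva equation v² = GM(2/r − 1/a) with a = (rₚ + rₐ)/2 = (6e+08 + 1.2e+09)/2 = 9e+08 m.
vₚ = √(GM · (2/rₚ − 1/a)) = √(3.337e+20 · (2/6e+08 − 1/9e+08)) m/s ≈ 8.611e+05 m/s = 861.1 km/s.
vₐ = √(GM · (2/rₐ − 1/a)) = √(3.337e+20 · (2/1.2e+09 − 1/9e+08)) m/s ≈ 4.306e+05 m/s = 430.6 km/s.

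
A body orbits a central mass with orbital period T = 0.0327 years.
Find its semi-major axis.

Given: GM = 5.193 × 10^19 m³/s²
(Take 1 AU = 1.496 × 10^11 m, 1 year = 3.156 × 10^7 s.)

Convert to SI: T = 0.0327 years = 1.03201e+06 s.
Invert Kepler's third law: a = (GM · T² / (4π²))^(1/3).
Substituting T = 1.03201e+06 s and GM = 5.193e+19 m³/s²:
a = (5.193e+19 · (1.03201e+06)² / (4π²))^(1/3) m
a ≈ 1.119e+10 m = 0.0748 AU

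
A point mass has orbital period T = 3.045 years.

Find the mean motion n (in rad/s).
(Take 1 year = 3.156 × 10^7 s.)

Convert to SI: T = 3.045 years = 9.61002e+07 s.
n = 2π / T.
n = 2π / 9.61002e+07 s ≈ 6.538e-08 rad/s.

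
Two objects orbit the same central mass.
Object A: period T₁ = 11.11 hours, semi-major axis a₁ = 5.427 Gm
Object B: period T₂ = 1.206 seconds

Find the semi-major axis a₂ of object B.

Convert to SI: T₁ = 11.11 hours = 39996 s; a₁ = 5.427 Gm = 5.427e+09 m.
Kepler's third law: (T₁/T₂)² = (a₁/a₂)³ ⇒ a₂ = a₁ · (T₂/T₁)^(2/3).
T₂/T₁ = 1.206 / 39996 = 3.0153e-05.
a₂ = 5.427e+09 · (3.0153e-05)^(2/3) m ≈ 5.258e+06 m = 5.258 Mm.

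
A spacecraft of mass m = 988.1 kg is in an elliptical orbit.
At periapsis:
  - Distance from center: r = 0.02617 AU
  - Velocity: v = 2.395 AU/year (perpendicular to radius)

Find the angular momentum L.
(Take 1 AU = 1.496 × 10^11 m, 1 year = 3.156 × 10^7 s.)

Convert to SI: r = 0.02617 AU = 3.91503e+09 m; v = 2.395 AU/year = 11352.7 m/s.
Since v is perpendicular to r, L = m · v · r.
L = 988.1 · 11352.7 · 3.91503e+09 kg·m²/s ≈ 4.392e+16 kg·m²/s.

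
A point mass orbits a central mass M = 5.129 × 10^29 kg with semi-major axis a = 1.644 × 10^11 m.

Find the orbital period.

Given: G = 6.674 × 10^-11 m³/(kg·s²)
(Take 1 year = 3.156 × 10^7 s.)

GM = G · M = 6.674e-11 · 5.129e+29 = 3.42309e+19 m³/s².
Kepler's third law: T = 2π √(a³ / GM).
Substituting a = 1.644e+11 m and GM = 3.42309e+19 m³/s²:
T = 2π √((1.644e+11)³ / 3.42309e+19) s
T ≈ 7.159e+07 s = 2.268 years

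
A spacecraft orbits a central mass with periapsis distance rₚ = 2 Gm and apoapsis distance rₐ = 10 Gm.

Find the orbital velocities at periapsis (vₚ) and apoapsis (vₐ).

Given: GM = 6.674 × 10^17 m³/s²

Convert to SI: rₚ = 2 Gm = 2e+09 m; rₐ = 10 Gm = 1e+10 m.
Use the vis-viva equation v² = GM(2/r − 1/a) with a = (rₚ + rₐ)/2 = (2e+09 + 1e+10)/2 = 6e+09 m.
vₚ = √(GM · (2/rₚ − 1/a)) = √(6.674e+17 · (2/2e+09 − 1/6e+09)) m/s ≈ 2.358e+04 m/s = 23.58 km/s.
vₐ = √(GM · (2/rₐ − 1/a)) = √(6.674e+17 · (2/1e+10 − 1/6e+09)) m/s ≈ 4717 m/s = 4.717 km/s.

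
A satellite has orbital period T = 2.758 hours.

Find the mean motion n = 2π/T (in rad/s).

Convert to SI: T = 2.758 hours = 9928.8 s.
n = 2π / T.
n = 2π / 9928.8 s ≈ 0.0006328 rad/s.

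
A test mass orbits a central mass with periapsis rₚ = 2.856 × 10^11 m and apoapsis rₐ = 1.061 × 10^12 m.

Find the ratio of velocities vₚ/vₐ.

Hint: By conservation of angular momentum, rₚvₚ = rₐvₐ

Conservation of angular momentum gives rₚvₚ = rₐvₐ, so vₚ/vₐ = rₐ/rₚ.
vₚ/vₐ = 1.061e+12 / 2.856e+11 ≈ 3.715.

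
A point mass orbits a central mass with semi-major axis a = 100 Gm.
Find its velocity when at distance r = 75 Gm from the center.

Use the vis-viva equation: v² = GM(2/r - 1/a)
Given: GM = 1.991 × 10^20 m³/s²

Convert to SI: a = 100 Gm = 1e+11 m; r = 75 Gm = 7.5e+10 m.
Vis-viva: v = √(GM · (2/r − 1/a)).
2/r − 1/a = 2/7.5e+10 − 1/1e+11 = 1.66667e-11 m⁻¹.
v = √(1.991e+20 · 1.66667e-11) m/s ≈ 5.76e+04 m/s = 57.6 km/s.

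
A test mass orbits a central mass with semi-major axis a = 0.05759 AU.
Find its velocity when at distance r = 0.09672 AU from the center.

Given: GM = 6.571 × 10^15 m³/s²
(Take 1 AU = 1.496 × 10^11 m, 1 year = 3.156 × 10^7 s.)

Convert to SI: a = 0.05759 AU = 8.61546e+09 m; r = 0.09672 AU = 1.44693e+10 m.
Vis-viva: v = √(GM · (2/r − 1/a)).
2/r − 1/a = 2/1.44693e+10 − 1/8.61546e+09 = 2.21532e-11 m⁻¹.
v = √(6.571e+15 · 2.21532e-11) m/s ≈ 381.5 m/s = 0.08049 AU/year.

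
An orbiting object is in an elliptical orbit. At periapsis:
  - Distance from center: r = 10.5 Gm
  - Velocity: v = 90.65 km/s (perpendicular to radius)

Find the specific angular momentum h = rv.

Convert to SI: r = 10.5 Gm = 1.05e+10 m; v = 90.65 km/s = 90650 m/s.
With v perpendicular to r, h = r · v.
h = 1.05e+10 · 90650 m²/s ≈ 9.518e+14 m²/s.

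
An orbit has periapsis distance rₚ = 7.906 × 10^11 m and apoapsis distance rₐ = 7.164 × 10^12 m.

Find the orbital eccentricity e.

e = (rₐ − rₚ) / (rₐ + rₚ).
e = (7.164e+12 − 7.906e+11) / (7.164e+12 + 7.906e+11) = 6.3734e+12 / 7.9546e+12 ≈ 0.8012.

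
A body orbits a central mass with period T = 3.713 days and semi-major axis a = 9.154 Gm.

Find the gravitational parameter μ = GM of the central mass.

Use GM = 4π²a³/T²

Convert to SI: T = 3.713 days = 320803 s; a = 9.154 Gm = 9.154e+09 m.
GM = 4π² · a³ / T².
GM = 4π² · (9.154e+09)³ / (320803)² m³/s² ≈ 2.942e+20 m³/s² = 2.942 × 10^20 m³/s².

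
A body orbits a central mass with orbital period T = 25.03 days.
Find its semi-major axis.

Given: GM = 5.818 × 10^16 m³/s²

Convert to SI: T = 25.03 days = 2.16259e+06 s.
Invert Kepler's third law: a = (GM · T² / (4π²))^(1/3).
Substituting T = 2.16259e+06 s and GM = 5.818e+16 m³/s²:
a = (5.818e+16 · (2.16259e+06)² / (4π²))^(1/3) m
a ≈ 1.903e+09 m = 1.903 Gm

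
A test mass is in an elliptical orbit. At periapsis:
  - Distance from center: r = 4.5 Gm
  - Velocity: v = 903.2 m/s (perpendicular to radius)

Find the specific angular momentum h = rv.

Convert to SI: r = 4.5 Gm = 4.5e+09 m.
With v perpendicular to r, h = r · v.
h = 4.5e+09 · 903.2 m²/s ≈ 4.064e+12 m²/s.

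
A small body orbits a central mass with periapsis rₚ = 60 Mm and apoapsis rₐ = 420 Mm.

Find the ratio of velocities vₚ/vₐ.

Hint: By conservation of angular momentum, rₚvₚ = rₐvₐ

Convert to SI: rₚ = 60 Mm = 6e+07 m; rₐ = 420 Mm = 4.2e+08 m.
Conservation of angular momentum gives rₚvₚ = rₐvₐ, so vₚ/vₐ = rₐ/rₚ.
vₚ/vₐ = 4.2e+08 / 6e+07 ≈ 7.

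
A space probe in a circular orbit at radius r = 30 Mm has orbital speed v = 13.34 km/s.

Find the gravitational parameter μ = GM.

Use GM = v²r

Convert to SI: r = 30 Mm = 3e+07 m; v = 13.34 km/s = 13340 m/s.
For a circular orbit v² = GM/r, so GM = v² · r.
GM = (13340)² · 3e+07 m³/s² ≈ 5.339e+15 m³/s² = 5.339 × 10^15 m³/s².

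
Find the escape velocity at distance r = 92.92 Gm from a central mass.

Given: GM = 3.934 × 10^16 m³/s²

Convert to SI: r = 92.92 Gm = 9.292e+10 m.
Escape velocity comes from setting total energy to zero: ½v² − GM/r = 0 ⇒ v_esc = √(2GM / r).
v_esc = √(2 · 3.934e+16 / 9.292e+10) m/s ≈ 920.2 m/s = 920.2 m/s.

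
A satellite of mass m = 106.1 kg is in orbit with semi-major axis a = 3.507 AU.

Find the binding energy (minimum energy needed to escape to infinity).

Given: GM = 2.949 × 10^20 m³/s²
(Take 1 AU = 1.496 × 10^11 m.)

Convert to SI: a = 3.507 AU = 5.24647e+11 m.
Total orbital energy is E = −GMm/(2a); binding energy is E_bind = −E = GMm/(2a).
E_bind = 2.949e+20 · 106.1 / (2 · 5.24647e+11) J ≈ 2.982e+10 J = 29.82 GJ.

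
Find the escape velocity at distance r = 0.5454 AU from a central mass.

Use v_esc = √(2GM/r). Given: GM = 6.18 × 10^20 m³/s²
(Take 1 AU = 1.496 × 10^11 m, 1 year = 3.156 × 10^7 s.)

Convert to SI: r = 0.5454 AU = 8.15918e+10 m.
Escape velocity comes from setting total energy to zero: ½v² − GM/r = 0 ⇒ v_esc = √(2GM / r).
v_esc = √(2 · 6.18e+20 / 8.15918e+10) m/s ≈ 1.231e+05 m/s = 25.97 AU/year.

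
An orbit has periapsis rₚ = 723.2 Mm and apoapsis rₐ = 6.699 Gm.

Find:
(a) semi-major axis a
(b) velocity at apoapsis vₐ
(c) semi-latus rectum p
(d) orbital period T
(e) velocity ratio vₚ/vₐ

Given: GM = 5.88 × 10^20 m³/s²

Convert to SI: rₚ = 723.2 Mm = 7.232e+08 m; rₐ = 6.699 Gm = 6.699e+09 m.
(a) a = (rₚ + rₐ)/2 = (7.232e+08 + 6.699e+09)/2 ≈ 3.711e+09 m
(b) With a = (rₚ + rₐ)/2 = 3.7111e+09 m, vₐ = √(GM (2/rₐ − 1/a)) = √(5.88e+20 · (2/6.699e+09 − 1/3.7111e+09)) m/s ≈ 1.308e+05 m/s
(c) From a = (rₚ + rₐ)/2 = 3.7111e+09 m and e = (rₐ − rₚ)/(rₐ + rₚ) = 0.805125, p = a(1 − e²) = 3.7111e+09 · (1 − (0.805125)²) ≈ 1.305e+09 m
(d) With a = (rₚ + rₐ)/2 = 3.7111e+09 m, T = 2π √(a³/GM) = 2π √((3.7111e+09)³/5.88e+20) s ≈ 5.858e+04 s
(e) Conservation of angular momentum (rₚvₚ = rₐvₐ) gives vₚ/vₐ = rₐ/rₚ = 6.699e+09/7.232e+08 ≈ 9.263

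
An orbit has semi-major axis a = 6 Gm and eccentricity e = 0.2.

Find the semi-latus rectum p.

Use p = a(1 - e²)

Convert to SI: a = 6 Gm = 6e+09 m.
p = a (1 − e²).
p = 6e+09 · (1 − (0.2)²) = 6e+09 · 0.96 ≈ 5.76e+09 m = 5.76 Gm.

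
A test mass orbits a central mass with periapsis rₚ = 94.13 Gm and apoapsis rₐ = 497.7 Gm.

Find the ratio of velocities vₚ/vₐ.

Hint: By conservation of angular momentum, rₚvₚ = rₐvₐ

Convert to SI: rₚ = 94.13 Gm = 9.413e+10 m; rₐ = 497.7 Gm = 4.977e+11 m.
Conservation of angular momentum gives rₚvₚ = rₐvₐ, so vₚ/vₐ = rₐ/rₚ.
vₚ/vₐ = 4.977e+11 / 9.413e+10 ≈ 5.287.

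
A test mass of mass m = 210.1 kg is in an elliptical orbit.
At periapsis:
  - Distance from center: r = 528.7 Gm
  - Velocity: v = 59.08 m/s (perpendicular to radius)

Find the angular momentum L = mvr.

Convert to SI: r = 528.7 Gm = 5.287e+11 m.
Since v is perpendicular to r, L = m · v · r.
L = 210.1 · 59.08 · 5.287e+11 kg·m²/s ≈ 6.563e+15 kg·m²/s.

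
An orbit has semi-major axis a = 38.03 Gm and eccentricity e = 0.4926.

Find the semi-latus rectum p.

Convert to SI: a = 38.03 Gm = 3.803e+10 m.
p = a (1 − e²).
p = 3.803e+10 · (1 − (0.4926)²) = 3.803e+10 · 0.757345 ≈ 2.88e+10 m = 28.8 Gm.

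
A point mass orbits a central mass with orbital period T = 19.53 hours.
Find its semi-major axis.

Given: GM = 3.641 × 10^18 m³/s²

Convert to SI: T = 19.53 hours = 70308 s.
Invert Kepler's third law: a = (GM · T² / (4π²))^(1/3).
Substituting T = 70308 s and GM = 3.641e+18 m³/s²:
a = (3.641e+18 · (70308)² / (4π²))^(1/3) m
a ≈ 7.696e+08 m = 7.696 × 10^8 m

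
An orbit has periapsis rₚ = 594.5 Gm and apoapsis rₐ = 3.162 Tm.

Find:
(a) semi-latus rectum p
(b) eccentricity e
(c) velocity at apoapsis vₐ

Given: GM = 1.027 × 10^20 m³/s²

Convert to SI: rₚ = 594.5 Gm = 5.945e+11 m; rₐ = 3.162 Tm = 3.162e+12 m.
(a) From a = (rₚ + rₐ)/2 = 1.87825e+12 m and e = (rₐ − rₚ)/(rₐ + rₚ) = 0.683482, p = a(1 − e²) = 1.87825e+12 · (1 − (0.683482)²) ≈ 1.001e+12 m
(b) e = (rₐ − rₚ)/(rₐ + rₚ) = (3.162e+12 − 5.945e+11)/(3.162e+12 + 5.945e+11) ≈ 0.6835
(c) With a = (rₚ + rₐ)/2 = 1.87825e+12 m, vₐ = √(GM (2/rₐ − 1/a)) = √(1.027e+20 · (2/3.162e+12 − 1/1.87825e+12)) m/s ≈ 3206 m/s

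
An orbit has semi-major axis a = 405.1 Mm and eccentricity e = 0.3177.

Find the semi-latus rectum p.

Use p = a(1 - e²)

Convert to SI: a = 405.1 Mm = 4.051e+08 m.
p = a (1 − e²).
p = 4.051e+08 · (1 − (0.3177)²) = 4.051e+08 · 0.899067 ≈ 3.642e+08 m = 364.2 Mm.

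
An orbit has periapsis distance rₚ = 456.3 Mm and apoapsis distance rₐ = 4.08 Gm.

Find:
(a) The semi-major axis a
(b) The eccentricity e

Convert to SI: rₚ = 456.3 Mm = 4.563e+08 m; rₐ = 4.08 Gm = 4.08e+09 m.
(a) a = (rₚ + rₐ) / 2 = (4.563e+08 + 4.08e+09) / 2 ≈ 2.268e+09 m = 2.268 Gm.
(b) e = (rₐ − rₚ) / (rₐ + rₚ) = (4.08e+09 − 4.563e+08) / (4.08e+09 + 4.563e+08) ≈ 0.7988.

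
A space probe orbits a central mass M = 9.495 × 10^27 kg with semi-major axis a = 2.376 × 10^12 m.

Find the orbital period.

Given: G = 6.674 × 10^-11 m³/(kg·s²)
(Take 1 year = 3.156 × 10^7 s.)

GM = G · M = 6.674e-11 · 9.495e+27 = 6.33696e+17 m³/s².
Kepler's third law: T = 2π √(a³ / GM).
Substituting a = 2.376e+12 m and GM = 6.33696e+17 m³/s²:
T = 2π √((2.376e+12)³ / 6.33696e+17) s
T ≈ 2.891e+10 s = 916 years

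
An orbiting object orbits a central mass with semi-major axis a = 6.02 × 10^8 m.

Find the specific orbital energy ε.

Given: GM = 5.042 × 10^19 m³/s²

ε = −GM / (2a).
ε = −5.042e+19 / (2 · 6.02e+08) J/kg ≈ -4.188e+10 J/kg = -41.88 GJ/kg.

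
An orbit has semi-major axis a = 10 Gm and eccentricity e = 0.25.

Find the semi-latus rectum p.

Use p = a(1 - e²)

Convert to SI: a = 10 Gm = 1e+10 m.
p = a (1 − e²).
p = 1e+10 · (1 − (0.25)²) = 1e+10 · 0.9375 ≈ 9.375e+09 m = 9.375 Gm.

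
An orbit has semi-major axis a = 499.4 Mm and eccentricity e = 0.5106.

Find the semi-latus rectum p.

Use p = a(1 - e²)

Convert to SI: a = 499.4 Mm = 4.994e+08 m.
p = a (1 − e²).
p = 4.994e+08 · (1 − (0.5106)²) = 4.994e+08 · 0.739288 ≈ 3.692e+08 m = 369.2 Mm.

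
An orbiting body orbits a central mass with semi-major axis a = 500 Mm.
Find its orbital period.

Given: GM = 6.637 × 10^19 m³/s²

Convert to SI: a = 500 Mm = 5e+08 m.
Kepler's third law: T = 2π √(a³ / GM).
Substituting a = 5e+08 m and GM = 6.637e+19 m³/s²:
T = 2π √((5e+08)³ / 6.637e+19) s
T ≈ 8623 s = 2.395 hours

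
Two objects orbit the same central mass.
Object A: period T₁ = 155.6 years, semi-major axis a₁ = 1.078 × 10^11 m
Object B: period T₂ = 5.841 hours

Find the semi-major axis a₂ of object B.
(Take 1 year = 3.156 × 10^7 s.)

Convert to SI: T₁ = 155.6 years = 4.91074e+09 s; T₂ = 5.841 hours = 21027.6 s.
Kepler's third law: (T₁/T₂)² = (a₁/a₂)³ ⇒ a₂ = a₁ · (T₂/T₁)^(2/3).
T₂/T₁ = 21027.6 / 4.91074e+09 = 4.28197e-06.
a₂ = 1.078e+11 · (4.28197e-06)^(2/3) m ≈ 2.843e+07 m = 2.843 × 10^7 m.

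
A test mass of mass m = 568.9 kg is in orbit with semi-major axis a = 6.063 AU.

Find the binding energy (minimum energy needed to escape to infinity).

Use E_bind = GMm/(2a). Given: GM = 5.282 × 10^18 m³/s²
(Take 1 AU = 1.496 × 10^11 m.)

Convert to SI: a = 6.063 AU = 9.07025e+11 m.
Total orbital energy is E = −GMm/(2a); binding energy is E_bind = −E = GMm/(2a).
E_bind = 5.282e+18 · 568.9 / (2 · 9.07025e+11) J ≈ 1.656e+09 J = 1.656 GJ.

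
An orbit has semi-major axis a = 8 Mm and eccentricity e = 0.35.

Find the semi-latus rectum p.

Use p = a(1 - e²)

Convert to SI: a = 8 Mm = 8e+06 m.
p = a (1 − e²).
p = 8e+06 · (1 − (0.35)²) = 8e+06 · 0.8775 ≈ 7.02e+06 m = 7.02 Mm.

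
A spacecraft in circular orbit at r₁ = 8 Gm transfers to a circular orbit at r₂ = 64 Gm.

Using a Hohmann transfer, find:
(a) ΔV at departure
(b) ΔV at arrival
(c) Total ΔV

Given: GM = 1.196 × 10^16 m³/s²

Convert to SI: r₁ = 8 Gm = 8e+09 m; r₂ = 64 Gm = 6.4e+10 m.
Transfer semi-major axis: a_t = (r₁ + r₂)/2 = (8e+09 + 6.4e+10)/2 = 3.6e+10 m.
Circular speeds: v₁ = √(GM/r₁) = 1222.7 m/s, v₂ = √(GM/r₂) = 432.29 m/s.
Transfer speeds (vis-viva v² = GM(2/r − 1/a_t)): v₁ᵗ = 1630.27 m/s, v₂ᵗ = 203.784 m/s.
(a) ΔV₁ = |v₁ᵗ − v₁| ≈ 407.6 m/s = 407.6 m/s.
(b) ΔV₂ = |v₂ − v₂ᵗ| ≈ 228.5 m/s = 228.5 m/s.
(c) ΔV_total = ΔV₁ + ΔV₂ ≈ 636.1 m/s = 636.1 m/s.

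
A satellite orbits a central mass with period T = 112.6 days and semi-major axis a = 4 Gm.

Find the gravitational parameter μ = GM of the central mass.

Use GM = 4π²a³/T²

Convert to SI: T = 112.6 days = 9.72864e+06 s; a = 4 Gm = 4e+09 m.
GM = 4π² · a³ / T².
GM = 4π² · (4e+09)³ / (9.72864e+06)² m³/s² ≈ 2.67e+16 m³/s² = 2.67 × 10^16 m³/s².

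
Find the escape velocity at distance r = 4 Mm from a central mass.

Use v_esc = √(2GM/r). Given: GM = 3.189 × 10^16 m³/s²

Convert to SI: r = 4 Mm = 4e+06 m.
Escape velocity comes from setting total energy to zero: ½v² − GM/r = 0 ⇒ v_esc = √(2GM / r).
v_esc = √(2 · 3.189e+16 / 4e+06) m/s ≈ 1.263e+05 m/s = 126.3 km/s.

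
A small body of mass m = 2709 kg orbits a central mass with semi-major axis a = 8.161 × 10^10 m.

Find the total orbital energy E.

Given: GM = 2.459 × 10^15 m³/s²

E = −GMm / (2a).
E = −2.459e+15 · 2709 / (2 · 8.161e+10) J ≈ -4.081e+07 J = -40.81 MJ.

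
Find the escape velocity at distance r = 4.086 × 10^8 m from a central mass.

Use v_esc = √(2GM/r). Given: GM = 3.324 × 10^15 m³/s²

Escape velocity comes from setting total energy to zero: ½v² − GM/r = 0 ⇒ v_esc = √(2GM / r).
v_esc = √(2 · 3.324e+15 / 4.086e+08) m/s ≈ 4034 m/s = 4.034 km/s.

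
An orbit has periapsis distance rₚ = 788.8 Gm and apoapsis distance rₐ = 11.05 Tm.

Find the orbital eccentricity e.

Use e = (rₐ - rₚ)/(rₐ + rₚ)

Convert to SI: rₚ = 788.8 Gm = 7.888e+11 m; rₐ = 11.05 Tm = 1.105e+13 m.
e = (rₐ − rₚ) / (rₐ + rₚ).
e = (1.105e+13 − 7.888e+11) / (1.105e+13 + 7.888e+11) = 1.02612e+13 / 1.18388e+13 ≈ 0.8667.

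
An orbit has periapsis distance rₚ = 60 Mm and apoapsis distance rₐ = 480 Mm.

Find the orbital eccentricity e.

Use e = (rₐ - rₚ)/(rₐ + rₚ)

Convert to SI: rₚ = 60 Mm = 6e+07 m; rₐ = 480 Mm = 4.8e+08 m.
e = (rₐ − rₚ) / (rₐ + rₚ).
e = (4.8e+08 − 6e+07) / (4.8e+08 + 6e+07) = 4.2e+08 / 5.4e+08 ≈ 0.7778.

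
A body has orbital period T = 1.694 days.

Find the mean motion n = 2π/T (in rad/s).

Convert to SI: T = 1.694 days = 146362 s.
n = 2π / T.
n = 2π / 146362 s ≈ 4.293e-05 rad/s.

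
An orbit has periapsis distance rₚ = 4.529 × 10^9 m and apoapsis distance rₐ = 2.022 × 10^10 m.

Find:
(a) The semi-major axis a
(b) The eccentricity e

(a) a = (rₚ + rₐ) / 2 = (4.529e+09 + 2.022e+10) / 2 ≈ 1.237e+10 m = 1.237 × 10^10 m.
(b) e = (rₐ − rₚ) / (rₐ + rₚ) = (2.022e+10 − 4.529e+09) / (2.022e+10 + 4.529e+09) ≈ 0.634.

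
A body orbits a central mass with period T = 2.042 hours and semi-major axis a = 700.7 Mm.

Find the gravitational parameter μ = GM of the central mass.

Convert to SI: T = 2.042 hours = 7351.2 s; a = 700.7 Mm = 7.007e+08 m.
GM = 4π² · a³ / T².
GM = 4π² · (7.007e+08)³ / (7351.2)² m³/s² ≈ 2.513e+20 m³/s² = 2.513 × 10^20 m³/s².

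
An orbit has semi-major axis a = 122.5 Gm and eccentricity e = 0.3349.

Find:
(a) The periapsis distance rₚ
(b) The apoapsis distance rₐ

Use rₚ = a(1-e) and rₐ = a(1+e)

Convert to SI: a = 122.5 Gm = 1.225e+11 m.
(a) rₚ = a(1 − e) = 1.225e+11 · (1 − 0.3349) = 1.225e+11 · 0.6651 ≈ 8.147e+10 m = 81.47 Gm.
(b) rₐ = a(1 + e) = 1.225e+11 · (1 + 0.3349) = 1.225e+11 · 1.3349 ≈ 1.635e+11 m = 163.5 Gm.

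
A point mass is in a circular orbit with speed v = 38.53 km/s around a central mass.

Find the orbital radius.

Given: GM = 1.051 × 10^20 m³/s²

Convert to SI: v = 38.53 km/s = 38530 m/s.
For a circular orbit, v² = GM / r, so r = GM / v².
r = 1.051e+20 / (38530)² m ≈ 7.08e+10 m = 7.08 × 10^10 m.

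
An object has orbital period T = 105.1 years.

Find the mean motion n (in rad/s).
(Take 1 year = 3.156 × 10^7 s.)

Convert to SI: T = 105.1 years = 3.31696e+09 s.
n = 2π / T.
n = 2π / 3.31696e+09 s ≈ 1.894e-09 rad/s.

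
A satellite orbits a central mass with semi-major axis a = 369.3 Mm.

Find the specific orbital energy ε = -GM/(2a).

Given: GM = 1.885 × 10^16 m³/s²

Convert to SI: a = 369.3 Mm = 3.693e+08 m.
ε = −GM / (2a).
ε = −1.885e+16 / (2 · 3.693e+08) J/kg ≈ -2.552e+07 J/kg = -25.52 MJ/kg.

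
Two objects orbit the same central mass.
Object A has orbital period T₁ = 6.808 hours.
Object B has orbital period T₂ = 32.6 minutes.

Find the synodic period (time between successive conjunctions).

Convert to SI: T₁ = 6.808 hours = 24508.8 s; T₂ = 32.6 minutes = 1956 s.
T_syn = |T₁ · T₂ / (T₁ − T₂)|.
T_syn = |24508.8 · 1956 / (24508.8 − 1956)| s ≈ 2126 s = 35.43 minutes.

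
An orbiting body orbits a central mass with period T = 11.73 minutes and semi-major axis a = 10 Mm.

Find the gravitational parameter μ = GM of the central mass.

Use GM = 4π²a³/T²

Convert to SI: T = 11.73 minutes = 703.8 s; a = 10 Mm = 1e+07 m.
GM = 4π² · a³ / T².
GM = 4π² · (1e+07)³ / (703.8)² m³/s² ≈ 7.97e+16 m³/s² = 7.97 × 10^16 m³/s².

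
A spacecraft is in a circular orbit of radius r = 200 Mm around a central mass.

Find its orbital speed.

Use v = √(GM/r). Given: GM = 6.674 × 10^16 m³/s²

Convert to SI: r = 200 Mm = 2e+08 m.
For a circular orbit, gravity supplies the centripetal force, so v = √(GM / r).
v = √(6.674e+16 / 2e+08) m/s ≈ 1.827e+04 m/s = 18.27 km/s.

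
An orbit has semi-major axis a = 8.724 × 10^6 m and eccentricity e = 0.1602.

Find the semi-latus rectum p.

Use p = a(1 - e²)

p = a (1 − e²).
p = 8.724e+06 · (1 − (0.1602)²) = 8.724e+06 · 0.974336 ≈ 8.5e+06 m = 8.5 × 10^6 m.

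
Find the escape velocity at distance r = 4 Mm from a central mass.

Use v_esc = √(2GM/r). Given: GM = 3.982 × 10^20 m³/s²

Convert to SI: r = 4 Mm = 4e+06 m.
Escape velocity comes from setting total energy to zero: ½v² − GM/r = 0 ⇒ v_esc = √(2GM / r).
v_esc = √(2 · 3.982e+20 / 4e+06) m/s ≈ 1.411e+07 m/s = 1.411e+04 km/s.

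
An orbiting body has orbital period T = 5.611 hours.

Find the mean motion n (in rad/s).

Convert to SI: T = 5.611 hours = 20199.6 s.
n = 2π / T.
n = 2π / 20199.6 s ≈ 0.0003111 rad/s.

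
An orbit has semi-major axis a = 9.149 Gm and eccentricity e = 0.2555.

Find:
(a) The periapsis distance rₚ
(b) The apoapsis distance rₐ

Convert to SI: a = 9.149 Gm = 9.149e+09 m.
(a) rₚ = a(1 − e) = 9.149e+09 · (1 − 0.2555) = 9.149e+09 · 0.7445 ≈ 6.811e+09 m = 6.811 Gm.
(b) rₐ = a(1 + e) = 9.149e+09 · (1 + 0.2555) = 9.149e+09 · 1.2555 ≈ 1.149e+10 m = 11.49 Gm.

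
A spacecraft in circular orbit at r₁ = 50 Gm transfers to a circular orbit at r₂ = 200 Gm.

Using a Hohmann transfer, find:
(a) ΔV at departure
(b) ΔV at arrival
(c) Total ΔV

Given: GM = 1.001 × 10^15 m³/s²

Convert to SI: r₁ = 50 Gm = 5e+10 m; r₂ = 200 Gm = 2e+11 m.
Transfer semi-major axis: a_t = (r₁ + r₂)/2 = (5e+10 + 2e+11)/2 = 1.25e+11 m.
Circular speeds: v₁ = √(GM/r₁) = 141.492 m/s, v₂ = √(GM/r₂) = 70.746 m/s.
Transfer speeds (vis-viva v² = GM(2/r − 1/a_t)): v₁ᵗ = 178.975 m/s, v₂ᵗ = 44.7437 m/s.
(a) ΔV₁ = |v₁ᵗ − v₁| ≈ 37.48 m/s = 37.48 m/s.
(b) ΔV₂ = |v₂ − v₂ᵗ| ≈ 26 m/s = 26 m/s.
(c) ΔV_total = ΔV₁ + ΔV₂ ≈ 63.49 m/s = 63.49 m/s.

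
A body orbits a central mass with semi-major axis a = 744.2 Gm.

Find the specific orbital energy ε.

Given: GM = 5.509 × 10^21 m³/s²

Convert to SI: a = 744.2 Gm = 7.442e+11 m.
ε = −GM / (2a).
ε = −5.509e+21 / (2 · 7.442e+11) J/kg ≈ -3.701e+09 J/kg = -3.701 GJ/kg.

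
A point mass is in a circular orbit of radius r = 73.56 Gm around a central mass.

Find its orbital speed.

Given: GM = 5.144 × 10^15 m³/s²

Convert to SI: r = 73.56 Gm = 7.356e+10 m.
For a circular orbit, gravity supplies the centripetal force, so v = √(GM / r).
v = √(5.144e+15 / 7.356e+10) m/s ≈ 264.4 m/s = 264.4 m/s.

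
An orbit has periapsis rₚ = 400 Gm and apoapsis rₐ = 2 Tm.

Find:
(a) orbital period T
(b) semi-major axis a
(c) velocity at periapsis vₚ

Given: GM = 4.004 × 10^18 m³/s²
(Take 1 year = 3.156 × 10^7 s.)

Convert to SI: rₚ = 400 Gm = 4e+11 m; rₐ = 2 Tm = 2e+12 m.
(a) With a = (rₚ + rₐ)/2 = 1.2e+12 m, T = 2π √(a³/GM) = 2π √((1.2e+12)³/4.004e+18) s ≈ 4.128e+09 s
(b) a = (rₚ + rₐ)/2 = (4e+11 + 2e+12)/2 ≈ 1.2e+12 m
(c) With a = (rₚ + rₐ)/2 = 1.2e+12 m, vₚ = √(GM (2/rₚ − 1/a)) = √(4.004e+18 · (2/4e+11 − 1/1.2e+12)) m/s ≈ 4085 m/s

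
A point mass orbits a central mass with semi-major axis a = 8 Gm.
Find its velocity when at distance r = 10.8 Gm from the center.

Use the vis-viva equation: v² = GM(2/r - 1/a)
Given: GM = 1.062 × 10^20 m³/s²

Convert to SI: a = 8 Gm = 8e+09 m; r = 10.8 Gm = 1.08e+10 m.
Vis-viva: v = √(GM · (2/r − 1/a)).
2/r − 1/a = 2/1.08e+10 − 1/8e+09 = 6.01852e-11 m⁻¹.
v = √(1.062e+20 · 6.01852e-11) m/s ≈ 7.995e+04 m/s = 79.95 km/s.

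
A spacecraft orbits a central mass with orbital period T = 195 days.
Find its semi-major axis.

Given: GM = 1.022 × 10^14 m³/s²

Convert to SI: T = 195 days = 1.6848e+07 s.
Invert Kepler's third law: a = (GM · T² / (4π²))^(1/3).
Substituting T = 1.6848e+07 s and GM = 1.022e+14 m³/s²:
a = (1.022e+14 · (1.6848e+07)² / (4π²))^(1/3) m
a ≈ 9.024e+08 m = 902.4 Mm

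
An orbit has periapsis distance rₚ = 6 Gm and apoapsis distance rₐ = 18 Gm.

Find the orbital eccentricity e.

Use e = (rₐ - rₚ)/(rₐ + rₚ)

Convert to SI: rₚ = 6 Gm = 6e+09 m; rₐ = 18 Gm = 1.8e+10 m.
e = (rₐ − rₚ) / (rₐ + rₚ).
e = (1.8e+10 − 6e+09) / (1.8e+10 + 6e+09) = 1.2e+10 / 2.4e+10 ≈ 0.5.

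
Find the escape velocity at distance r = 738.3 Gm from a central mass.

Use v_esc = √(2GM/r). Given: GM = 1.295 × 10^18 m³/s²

Convert to SI: r = 738.3 Gm = 7.383e+11 m.
Escape velocity comes from setting total energy to zero: ½v² − GM/r = 0 ⇒ v_esc = √(2GM / r).
v_esc = √(2 · 1.295e+18 / 7.383e+11) m/s ≈ 1873 m/s = 1.873 km/s.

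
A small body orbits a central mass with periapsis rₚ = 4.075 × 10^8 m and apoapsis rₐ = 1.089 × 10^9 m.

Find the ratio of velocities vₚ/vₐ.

Conservation of angular momentum gives rₚvₚ = rₐvₐ, so vₚ/vₐ = rₐ/rₚ.
vₚ/vₐ = 1.089e+09 / 4.075e+08 ≈ 2.672.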